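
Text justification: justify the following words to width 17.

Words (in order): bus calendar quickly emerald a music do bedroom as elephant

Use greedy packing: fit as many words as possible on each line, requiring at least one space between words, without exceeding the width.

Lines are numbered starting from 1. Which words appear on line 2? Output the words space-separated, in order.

Answer: quickly emerald a

Derivation:
Line 1: ['bus', 'calendar'] (min_width=12, slack=5)
Line 2: ['quickly', 'emerald', 'a'] (min_width=17, slack=0)
Line 3: ['music', 'do', 'bedroom'] (min_width=16, slack=1)
Line 4: ['as', 'elephant'] (min_width=11, slack=6)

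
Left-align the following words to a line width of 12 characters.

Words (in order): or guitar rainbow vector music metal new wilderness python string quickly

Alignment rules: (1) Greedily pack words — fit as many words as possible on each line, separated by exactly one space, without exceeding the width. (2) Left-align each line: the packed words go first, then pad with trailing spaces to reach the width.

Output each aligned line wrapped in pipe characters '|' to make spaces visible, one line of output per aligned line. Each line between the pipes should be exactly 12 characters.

Answer: |or guitar   |
|rainbow     |
|vector music|
|metal new   |
|wilderness  |
|python      |
|string      |
|quickly     |

Derivation:
Line 1: ['or', 'guitar'] (min_width=9, slack=3)
Line 2: ['rainbow'] (min_width=7, slack=5)
Line 3: ['vector', 'music'] (min_width=12, slack=0)
Line 4: ['metal', 'new'] (min_width=9, slack=3)
Line 5: ['wilderness'] (min_width=10, slack=2)
Line 6: ['python'] (min_width=6, slack=6)
Line 7: ['string'] (min_width=6, slack=6)
Line 8: ['quickly'] (min_width=7, slack=5)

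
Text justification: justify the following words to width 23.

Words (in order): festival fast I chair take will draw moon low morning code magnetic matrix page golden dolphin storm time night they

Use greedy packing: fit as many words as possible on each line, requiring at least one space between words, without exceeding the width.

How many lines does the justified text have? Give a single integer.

Answer: 6

Derivation:
Line 1: ['festival', 'fast', 'I', 'chair'] (min_width=21, slack=2)
Line 2: ['take', 'will', 'draw', 'moon', 'low'] (min_width=23, slack=0)
Line 3: ['morning', 'code', 'magnetic'] (min_width=21, slack=2)
Line 4: ['matrix', 'page', 'golden'] (min_width=18, slack=5)
Line 5: ['dolphin', 'storm', 'time'] (min_width=18, slack=5)
Line 6: ['night', 'they'] (min_width=10, slack=13)
Total lines: 6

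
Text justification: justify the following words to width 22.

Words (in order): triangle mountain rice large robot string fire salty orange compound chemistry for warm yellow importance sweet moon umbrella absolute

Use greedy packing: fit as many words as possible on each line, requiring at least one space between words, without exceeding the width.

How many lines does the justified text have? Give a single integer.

Answer: 7

Derivation:
Line 1: ['triangle', 'mountain', 'rice'] (min_width=22, slack=0)
Line 2: ['large', 'robot', 'string'] (min_width=18, slack=4)
Line 3: ['fire', 'salty', 'orange'] (min_width=17, slack=5)
Line 4: ['compound', 'chemistry', 'for'] (min_width=22, slack=0)
Line 5: ['warm', 'yellow', 'importance'] (min_width=22, slack=0)
Line 6: ['sweet', 'moon', 'umbrella'] (min_width=19, slack=3)
Line 7: ['absolute'] (min_width=8, slack=14)
Total lines: 7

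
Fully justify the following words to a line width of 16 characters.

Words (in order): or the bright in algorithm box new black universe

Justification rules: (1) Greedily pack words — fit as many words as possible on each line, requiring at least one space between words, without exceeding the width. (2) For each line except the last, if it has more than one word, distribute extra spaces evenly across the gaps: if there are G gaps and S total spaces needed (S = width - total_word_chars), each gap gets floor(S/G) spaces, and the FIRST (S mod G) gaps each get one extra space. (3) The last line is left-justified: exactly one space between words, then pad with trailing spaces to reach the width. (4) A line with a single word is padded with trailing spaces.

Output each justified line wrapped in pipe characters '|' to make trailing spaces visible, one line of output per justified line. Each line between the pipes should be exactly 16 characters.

Answer: |or the bright in|
|algorithm    box|
|new        black|
|universe        |

Derivation:
Line 1: ['or', 'the', 'bright', 'in'] (min_width=16, slack=0)
Line 2: ['algorithm', 'box'] (min_width=13, slack=3)
Line 3: ['new', 'black'] (min_width=9, slack=7)
Line 4: ['universe'] (min_width=8, slack=8)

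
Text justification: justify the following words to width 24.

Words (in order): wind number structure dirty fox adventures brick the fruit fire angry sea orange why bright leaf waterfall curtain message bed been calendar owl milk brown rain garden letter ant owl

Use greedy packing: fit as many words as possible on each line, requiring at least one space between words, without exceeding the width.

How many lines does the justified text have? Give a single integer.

Answer: 9

Derivation:
Line 1: ['wind', 'number', 'structure'] (min_width=21, slack=3)
Line 2: ['dirty', 'fox', 'adventures'] (min_width=20, slack=4)
Line 3: ['brick', 'the', 'fruit', 'fire'] (min_width=20, slack=4)
Line 4: ['angry', 'sea', 'orange', 'why'] (min_width=20, slack=4)
Line 5: ['bright', 'leaf', 'waterfall'] (min_width=21, slack=3)
Line 6: ['curtain', 'message', 'bed', 'been'] (min_width=24, slack=0)
Line 7: ['calendar', 'owl', 'milk', 'brown'] (min_width=23, slack=1)
Line 8: ['rain', 'garden', 'letter', 'ant'] (min_width=22, slack=2)
Line 9: ['owl'] (min_width=3, slack=21)
Total lines: 9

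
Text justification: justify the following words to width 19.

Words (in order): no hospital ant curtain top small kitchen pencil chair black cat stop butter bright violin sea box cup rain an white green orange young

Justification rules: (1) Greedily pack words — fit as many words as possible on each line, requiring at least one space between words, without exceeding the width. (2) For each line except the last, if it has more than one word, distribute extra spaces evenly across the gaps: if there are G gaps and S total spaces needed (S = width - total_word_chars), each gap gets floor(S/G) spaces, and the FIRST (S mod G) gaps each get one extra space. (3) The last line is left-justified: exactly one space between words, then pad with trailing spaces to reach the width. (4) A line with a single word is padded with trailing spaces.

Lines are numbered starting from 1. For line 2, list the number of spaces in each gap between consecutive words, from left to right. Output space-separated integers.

Line 1: ['no', 'hospital', 'ant'] (min_width=15, slack=4)
Line 2: ['curtain', 'top', 'small'] (min_width=17, slack=2)
Line 3: ['kitchen', 'pencil'] (min_width=14, slack=5)
Line 4: ['chair', 'black', 'cat'] (min_width=15, slack=4)
Line 5: ['stop', 'butter', 'bright'] (min_width=18, slack=1)
Line 6: ['violin', 'sea', 'box', 'cup'] (min_width=18, slack=1)
Line 7: ['rain', 'an', 'white', 'green'] (min_width=19, slack=0)
Line 8: ['orange', 'young'] (min_width=12, slack=7)

Answer: 2 2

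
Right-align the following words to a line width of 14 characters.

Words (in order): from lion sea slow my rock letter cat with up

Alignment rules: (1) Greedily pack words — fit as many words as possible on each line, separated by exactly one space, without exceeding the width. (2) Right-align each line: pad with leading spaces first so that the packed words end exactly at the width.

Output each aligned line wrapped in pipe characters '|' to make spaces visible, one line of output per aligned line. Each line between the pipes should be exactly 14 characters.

Answer: | from lion sea|
|  slow my rock|
|    letter cat|
|       with up|

Derivation:
Line 1: ['from', 'lion', 'sea'] (min_width=13, slack=1)
Line 2: ['slow', 'my', 'rock'] (min_width=12, slack=2)
Line 3: ['letter', 'cat'] (min_width=10, slack=4)
Line 4: ['with', 'up'] (min_width=7, slack=7)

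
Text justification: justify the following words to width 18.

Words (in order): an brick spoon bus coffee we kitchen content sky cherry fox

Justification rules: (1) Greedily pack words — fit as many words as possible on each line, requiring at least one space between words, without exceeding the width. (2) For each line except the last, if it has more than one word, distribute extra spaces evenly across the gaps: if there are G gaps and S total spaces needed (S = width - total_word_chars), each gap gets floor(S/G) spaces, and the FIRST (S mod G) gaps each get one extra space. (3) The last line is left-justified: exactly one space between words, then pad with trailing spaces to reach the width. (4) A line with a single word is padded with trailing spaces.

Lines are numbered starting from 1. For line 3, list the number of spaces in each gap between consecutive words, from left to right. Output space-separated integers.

Line 1: ['an', 'brick', 'spoon', 'bus'] (min_width=18, slack=0)
Line 2: ['coffee', 'we', 'kitchen'] (min_width=17, slack=1)
Line 3: ['content', 'sky', 'cherry'] (min_width=18, slack=0)
Line 4: ['fox'] (min_width=3, slack=15)

Answer: 1 1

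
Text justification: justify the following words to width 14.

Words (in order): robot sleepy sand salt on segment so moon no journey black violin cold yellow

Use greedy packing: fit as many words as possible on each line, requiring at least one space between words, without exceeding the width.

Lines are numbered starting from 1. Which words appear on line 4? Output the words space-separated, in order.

Line 1: ['robot', 'sleepy'] (min_width=12, slack=2)
Line 2: ['sand', 'salt', 'on'] (min_width=12, slack=2)
Line 3: ['segment', 'so'] (min_width=10, slack=4)
Line 4: ['moon', 'no'] (min_width=7, slack=7)
Line 5: ['journey', 'black'] (min_width=13, slack=1)
Line 6: ['violin', 'cold'] (min_width=11, slack=3)
Line 7: ['yellow'] (min_width=6, slack=8)

Answer: moon no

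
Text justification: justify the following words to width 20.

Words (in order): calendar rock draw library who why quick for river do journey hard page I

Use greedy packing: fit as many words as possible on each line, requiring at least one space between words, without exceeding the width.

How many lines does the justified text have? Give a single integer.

Line 1: ['calendar', 'rock', 'draw'] (min_width=18, slack=2)
Line 2: ['library', 'who', 'why'] (min_width=15, slack=5)
Line 3: ['quick', 'for', 'river', 'do'] (min_width=18, slack=2)
Line 4: ['journey', 'hard', 'page', 'I'] (min_width=19, slack=1)
Total lines: 4

Answer: 4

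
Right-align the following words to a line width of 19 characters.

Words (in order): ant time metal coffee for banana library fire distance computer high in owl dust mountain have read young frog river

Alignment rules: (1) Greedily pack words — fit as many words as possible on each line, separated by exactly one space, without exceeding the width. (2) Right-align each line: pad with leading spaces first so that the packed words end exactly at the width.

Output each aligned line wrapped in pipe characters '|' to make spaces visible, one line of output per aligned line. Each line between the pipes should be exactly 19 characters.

Line 1: ['ant', 'time', 'metal'] (min_width=14, slack=5)
Line 2: ['coffee', 'for', 'banana'] (min_width=17, slack=2)
Line 3: ['library', 'fire'] (min_width=12, slack=7)
Line 4: ['distance', 'computer'] (min_width=17, slack=2)
Line 5: ['high', 'in', 'owl', 'dust'] (min_width=16, slack=3)
Line 6: ['mountain', 'have', 'read'] (min_width=18, slack=1)
Line 7: ['young', 'frog', 'river'] (min_width=16, slack=3)

Answer: |     ant time metal|
|  coffee for banana|
|       library fire|
|  distance computer|
|   high in owl dust|
| mountain have read|
|   young frog river|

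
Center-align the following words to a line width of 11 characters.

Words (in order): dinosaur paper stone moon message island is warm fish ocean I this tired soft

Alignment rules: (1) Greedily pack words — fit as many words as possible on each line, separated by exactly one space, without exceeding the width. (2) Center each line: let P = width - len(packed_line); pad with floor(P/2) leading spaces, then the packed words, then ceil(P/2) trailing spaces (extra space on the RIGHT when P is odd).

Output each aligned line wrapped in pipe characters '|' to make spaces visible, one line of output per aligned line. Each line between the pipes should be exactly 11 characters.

Answer: | dinosaur  |
|paper stone|
|   moon    |
|  message  |
| island is |
| warm fish |
|  ocean I  |
|this tired |
|   soft    |

Derivation:
Line 1: ['dinosaur'] (min_width=8, slack=3)
Line 2: ['paper', 'stone'] (min_width=11, slack=0)
Line 3: ['moon'] (min_width=4, slack=7)
Line 4: ['message'] (min_width=7, slack=4)
Line 5: ['island', 'is'] (min_width=9, slack=2)
Line 6: ['warm', 'fish'] (min_width=9, slack=2)
Line 7: ['ocean', 'I'] (min_width=7, slack=4)
Line 8: ['this', 'tired'] (min_width=10, slack=1)
Line 9: ['soft'] (min_width=4, slack=7)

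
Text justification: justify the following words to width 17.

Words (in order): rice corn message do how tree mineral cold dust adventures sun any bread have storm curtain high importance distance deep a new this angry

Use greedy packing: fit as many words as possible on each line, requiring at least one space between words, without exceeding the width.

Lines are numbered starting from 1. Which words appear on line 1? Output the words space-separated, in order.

Answer: rice corn message

Derivation:
Line 1: ['rice', 'corn', 'message'] (min_width=17, slack=0)
Line 2: ['do', 'how', 'tree'] (min_width=11, slack=6)
Line 3: ['mineral', 'cold', 'dust'] (min_width=17, slack=0)
Line 4: ['adventures', 'sun'] (min_width=14, slack=3)
Line 5: ['any', 'bread', 'have'] (min_width=14, slack=3)
Line 6: ['storm', 'curtain'] (min_width=13, slack=4)
Line 7: ['high', 'importance'] (min_width=15, slack=2)
Line 8: ['distance', 'deep', 'a'] (min_width=15, slack=2)
Line 9: ['new', 'this', 'angry'] (min_width=14, slack=3)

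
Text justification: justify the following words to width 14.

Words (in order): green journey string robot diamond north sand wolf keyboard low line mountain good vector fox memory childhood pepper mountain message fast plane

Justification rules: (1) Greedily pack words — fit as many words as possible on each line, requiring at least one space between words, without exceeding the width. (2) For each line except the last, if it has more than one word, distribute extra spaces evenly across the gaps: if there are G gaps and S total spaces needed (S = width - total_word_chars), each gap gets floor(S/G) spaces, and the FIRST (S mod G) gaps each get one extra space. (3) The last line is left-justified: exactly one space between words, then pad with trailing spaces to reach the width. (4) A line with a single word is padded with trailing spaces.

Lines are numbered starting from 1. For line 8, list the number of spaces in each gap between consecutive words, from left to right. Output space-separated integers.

Answer: 5

Derivation:
Line 1: ['green', 'journey'] (min_width=13, slack=1)
Line 2: ['string', 'robot'] (min_width=12, slack=2)
Line 3: ['diamond', 'north'] (min_width=13, slack=1)
Line 4: ['sand', 'wolf'] (min_width=9, slack=5)
Line 5: ['keyboard', 'low'] (min_width=12, slack=2)
Line 6: ['line', 'mountain'] (min_width=13, slack=1)
Line 7: ['good', 'vector'] (min_width=11, slack=3)
Line 8: ['fox', 'memory'] (min_width=10, slack=4)
Line 9: ['childhood'] (min_width=9, slack=5)
Line 10: ['pepper'] (min_width=6, slack=8)
Line 11: ['mountain'] (min_width=8, slack=6)
Line 12: ['message', 'fast'] (min_width=12, slack=2)
Line 13: ['plane'] (min_width=5, slack=9)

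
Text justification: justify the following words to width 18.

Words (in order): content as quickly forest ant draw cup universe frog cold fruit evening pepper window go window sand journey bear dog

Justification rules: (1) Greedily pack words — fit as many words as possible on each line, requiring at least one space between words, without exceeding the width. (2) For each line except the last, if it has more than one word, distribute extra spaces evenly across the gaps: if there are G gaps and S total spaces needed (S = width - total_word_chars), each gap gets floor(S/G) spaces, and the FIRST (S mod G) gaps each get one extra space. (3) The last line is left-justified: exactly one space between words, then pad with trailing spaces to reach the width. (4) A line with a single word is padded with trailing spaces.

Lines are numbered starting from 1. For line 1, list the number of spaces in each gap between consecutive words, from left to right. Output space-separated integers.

Answer: 1 1

Derivation:
Line 1: ['content', 'as', 'quickly'] (min_width=18, slack=0)
Line 2: ['forest', 'ant', 'draw'] (min_width=15, slack=3)
Line 3: ['cup', 'universe', 'frog'] (min_width=17, slack=1)
Line 4: ['cold', 'fruit', 'evening'] (min_width=18, slack=0)
Line 5: ['pepper', 'window', 'go'] (min_width=16, slack=2)
Line 6: ['window', 'sand'] (min_width=11, slack=7)
Line 7: ['journey', 'bear', 'dog'] (min_width=16, slack=2)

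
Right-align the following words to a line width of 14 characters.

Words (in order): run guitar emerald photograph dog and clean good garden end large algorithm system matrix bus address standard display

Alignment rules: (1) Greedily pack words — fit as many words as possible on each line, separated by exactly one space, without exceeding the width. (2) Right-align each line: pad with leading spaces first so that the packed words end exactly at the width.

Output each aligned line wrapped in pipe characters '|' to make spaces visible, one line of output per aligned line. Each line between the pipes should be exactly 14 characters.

Answer: |    run guitar|
|       emerald|
|photograph dog|
|and clean good|
|    garden end|
|         large|
|     algorithm|
| system matrix|
|   bus address|
|      standard|
|       display|

Derivation:
Line 1: ['run', 'guitar'] (min_width=10, slack=4)
Line 2: ['emerald'] (min_width=7, slack=7)
Line 3: ['photograph', 'dog'] (min_width=14, slack=0)
Line 4: ['and', 'clean', 'good'] (min_width=14, slack=0)
Line 5: ['garden', 'end'] (min_width=10, slack=4)
Line 6: ['large'] (min_width=5, slack=9)
Line 7: ['algorithm'] (min_width=9, slack=5)
Line 8: ['system', 'matrix'] (min_width=13, slack=1)
Line 9: ['bus', 'address'] (min_width=11, slack=3)
Line 10: ['standard'] (min_width=8, slack=6)
Line 11: ['display'] (min_width=7, slack=7)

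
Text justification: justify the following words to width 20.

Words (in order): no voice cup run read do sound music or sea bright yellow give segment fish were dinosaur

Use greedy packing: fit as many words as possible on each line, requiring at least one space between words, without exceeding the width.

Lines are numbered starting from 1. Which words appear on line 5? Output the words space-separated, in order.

Answer: were dinosaur

Derivation:
Line 1: ['no', 'voice', 'cup', 'run'] (min_width=16, slack=4)
Line 2: ['read', 'do', 'sound', 'music'] (min_width=19, slack=1)
Line 3: ['or', 'sea', 'bright', 'yellow'] (min_width=20, slack=0)
Line 4: ['give', 'segment', 'fish'] (min_width=17, slack=3)
Line 5: ['were', 'dinosaur'] (min_width=13, slack=7)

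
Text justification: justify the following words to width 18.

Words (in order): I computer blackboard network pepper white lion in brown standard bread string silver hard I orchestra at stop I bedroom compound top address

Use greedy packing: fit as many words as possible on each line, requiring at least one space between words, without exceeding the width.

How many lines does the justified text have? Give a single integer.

Line 1: ['I', 'computer'] (min_width=10, slack=8)
Line 2: ['blackboard', 'network'] (min_width=18, slack=0)
Line 3: ['pepper', 'white', 'lion'] (min_width=17, slack=1)
Line 4: ['in', 'brown', 'standard'] (min_width=17, slack=1)
Line 5: ['bread', 'string'] (min_width=12, slack=6)
Line 6: ['silver', 'hard', 'I'] (min_width=13, slack=5)
Line 7: ['orchestra', 'at', 'stop'] (min_width=17, slack=1)
Line 8: ['I', 'bedroom', 'compound'] (min_width=18, slack=0)
Line 9: ['top', 'address'] (min_width=11, slack=7)
Total lines: 9

Answer: 9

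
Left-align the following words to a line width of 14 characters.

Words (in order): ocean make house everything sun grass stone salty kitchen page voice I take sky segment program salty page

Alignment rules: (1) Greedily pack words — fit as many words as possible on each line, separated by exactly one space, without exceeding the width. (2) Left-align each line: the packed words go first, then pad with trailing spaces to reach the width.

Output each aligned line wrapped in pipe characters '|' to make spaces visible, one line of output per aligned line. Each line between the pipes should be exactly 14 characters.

Answer: |ocean make    |
|house         |
|everything sun|
|grass stone   |
|salty kitchen |
|page voice I  |
|take sky      |
|segment       |
|program salty |
|page          |

Derivation:
Line 1: ['ocean', 'make'] (min_width=10, slack=4)
Line 2: ['house'] (min_width=5, slack=9)
Line 3: ['everything', 'sun'] (min_width=14, slack=0)
Line 4: ['grass', 'stone'] (min_width=11, slack=3)
Line 5: ['salty', 'kitchen'] (min_width=13, slack=1)
Line 6: ['page', 'voice', 'I'] (min_width=12, slack=2)
Line 7: ['take', 'sky'] (min_width=8, slack=6)
Line 8: ['segment'] (min_width=7, slack=7)
Line 9: ['program', 'salty'] (min_width=13, slack=1)
Line 10: ['page'] (min_width=4, slack=10)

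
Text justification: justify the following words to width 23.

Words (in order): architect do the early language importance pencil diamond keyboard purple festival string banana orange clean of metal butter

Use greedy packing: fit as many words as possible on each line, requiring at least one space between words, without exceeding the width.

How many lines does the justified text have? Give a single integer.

Line 1: ['architect', 'do', 'the', 'early'] (min_width=22, slack=1)
Line 2: ['language', 'importance'] (min_width=19, slack=4)
Line 3: ['pencil', 'diamond', 'keyboard'] (min_width=23, slack=0)
Line 4: ['purple', 'festival', 'string'] (min_width=22, slack=1)
Line 5: ['banana', 'orange', 'clean', 'of'] (min_width=22, slack=1)
Line 6: ['metal', 'butter'] (min_width=12, slack=11)
Total lines: 6

Answer: 6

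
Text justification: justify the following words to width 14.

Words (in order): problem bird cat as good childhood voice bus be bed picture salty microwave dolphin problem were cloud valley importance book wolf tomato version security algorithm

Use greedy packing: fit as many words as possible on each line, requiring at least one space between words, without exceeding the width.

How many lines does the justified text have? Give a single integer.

Line 1: ['problem', 'bird'] (min_width=12, slack=2)
Line 2: ['cat', 'as', 'good'] (min_width=11, slack=3)
Line 3: ['childhood'] (min_width=9, slack=5)
Line 4: ['voice', 'bus', 'be'] (min_width=12, slack=2)
Line 5: ['bed', 'picture'] (min_width=11, slack=3)
Line 6: ['salty'] (min_width=5, slack=9)
Line 7: ['microwave'] (min_width=9, slack=5)
Line 8: ['dolphin'] (min_width=7, slack=7)
Line 9: ['problem', 'were'] (min_width=12, slack=2)
Line 10: ['cloud', 'valley'] (min_width=12, slack=2)
Line 11: ['importance'] (min_width=10, slack=4)
Line 12: ['book', 'wolf'] (min_width=9, slack=5)
Line 13: ['tomato', 'version'] (min_width=14, slack=0)
Line 14: ['security'] (min_width=8, slack=6)
Line 15: ['algorithm'] (min_width=9, slack=5)
Total lines: 15

Answer: 15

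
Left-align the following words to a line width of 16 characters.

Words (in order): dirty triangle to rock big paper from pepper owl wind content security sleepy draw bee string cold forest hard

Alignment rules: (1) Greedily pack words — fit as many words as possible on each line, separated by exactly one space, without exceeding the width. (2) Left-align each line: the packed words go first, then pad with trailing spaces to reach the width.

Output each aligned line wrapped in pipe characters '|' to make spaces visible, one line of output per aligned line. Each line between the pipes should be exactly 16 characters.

Line 1: ['dirty', 'triangle'] (min_width=14, slack=2)
Line 2: ['to', 'rock', 'big'] (min_width=11, slack=5)
Line 3: ['paper', 'from'] (min_width=10, slack=6)
Line 4: ['pepper', 'owl', 'wind'] (min_width=15, slack=1)
Line 5: ['content', 'security'] (min_width=16, slack=0)
Line 6: ['sleepy', 'draw', 'bee'] (min_width=15, slack=1)
Line 7: ['string', 'cold'] (min_width=11, slack=5)
Line 8: ['forest', 'hard'] (min_width=11, slack=5)

Answer: |dirty triangle  |
|to rock big     |
|paper from      |
|pepper owl wind |
|content security|
|sleepy draw bee |
|string cold     |
|forest hard     |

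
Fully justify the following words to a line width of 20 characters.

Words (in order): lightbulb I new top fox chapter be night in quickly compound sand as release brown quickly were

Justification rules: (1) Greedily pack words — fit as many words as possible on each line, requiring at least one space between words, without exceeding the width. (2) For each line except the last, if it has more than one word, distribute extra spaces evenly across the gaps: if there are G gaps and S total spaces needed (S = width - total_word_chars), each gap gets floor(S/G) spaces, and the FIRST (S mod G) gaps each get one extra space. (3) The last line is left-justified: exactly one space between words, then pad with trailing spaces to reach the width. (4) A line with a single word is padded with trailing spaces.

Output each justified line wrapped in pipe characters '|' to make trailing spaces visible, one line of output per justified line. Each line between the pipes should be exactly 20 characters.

Answer: |lightbulb  I new top|
|fox chapter be night|
|in  quickly compound|
|sand    as   release|
|brown quickly were  |

Derivation:
Line 1: ['lightbulb', 'I', 'new', 'top'] (min_width=19, slack=1)
Line 2: ['fox', 'chapter', 'be', 'night'] (min_width=20, slack=0)
Line 3: ['in', 'quickly', 'compound'] (min_width=19, slack=1)
Line 4: ['sand', 'as', 'release'] (min_width=15, slack=5)
Line 5: ['brown', 'quickly', 'were'] (min_width=18, slack=2)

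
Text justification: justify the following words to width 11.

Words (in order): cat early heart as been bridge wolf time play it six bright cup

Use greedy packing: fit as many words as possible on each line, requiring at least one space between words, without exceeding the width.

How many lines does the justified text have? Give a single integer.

Answer: 6

Derivation:
Line 1: ['cat', 'early'] (min_width=9, slack=2)
Line 2: ['heart', 'as'] (min_width=8, slack=3)
Line 3: ['been', 'bridge'] (min_width=11, slack=0)
Line 4: ['wolf', 'time'] (min_width=9, slack=2)
Line 5: ['play', 'it', 'six'] (min_width=11, slack=0)
Line 6: ['bright', 'cup'] (min_width=10, slack=1)
Total lines: 6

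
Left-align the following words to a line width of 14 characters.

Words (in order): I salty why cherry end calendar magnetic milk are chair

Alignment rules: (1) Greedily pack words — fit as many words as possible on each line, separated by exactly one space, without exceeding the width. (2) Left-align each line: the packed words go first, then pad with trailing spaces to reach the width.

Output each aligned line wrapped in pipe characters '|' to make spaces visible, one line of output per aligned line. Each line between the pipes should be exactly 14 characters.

Line 1: ['I', 'salty', 'why'] (min_width=11, slack=3)
Line 2: ['cherry', 'end'] (min_width=10, slack=4)
Line 3: ['calendar'] (min_width=8, slack=6)
Line 4: ['magnetic', 'milk'] (min_width=13, slack=1)
Line 5: ['are', 'chair'] (min_width=9, slack=5)

Answer: |I salty why   |
|cherry end    |
|calendar      |
|magnetic milk |
|are chair     |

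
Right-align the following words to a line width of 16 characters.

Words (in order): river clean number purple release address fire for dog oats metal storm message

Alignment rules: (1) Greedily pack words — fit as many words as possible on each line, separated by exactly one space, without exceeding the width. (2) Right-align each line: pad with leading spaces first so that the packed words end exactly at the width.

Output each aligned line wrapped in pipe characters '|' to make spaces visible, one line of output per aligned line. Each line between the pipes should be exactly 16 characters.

Line 1: ['river', 'clean'] (min_width=11, slack=5)
Line 2: ['number', 'purple'] (min_width=13, slack=3)
Line 3: ['release', 'address'] (min_width=15, slack=1)
Line 4: ['fire', 'for', 'dog'] (min_width=12, slack=4)
Line 5: ['oats', 'metal', 'storm'] (min_width=16, slack=0)
Line 6: ['message'] (min_width=7, slack=9)

Answer: |     river clean|
|   number purple|
| release address|
|    fire for dog|
|oats metal storm|
|         message|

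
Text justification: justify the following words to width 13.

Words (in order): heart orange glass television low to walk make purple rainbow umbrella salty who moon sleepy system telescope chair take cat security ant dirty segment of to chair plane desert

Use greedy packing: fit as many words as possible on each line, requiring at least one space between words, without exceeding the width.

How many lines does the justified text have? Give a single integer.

Answer: 17

Derivation:
Line 1: ['heart', 'orange'] (min_width=12, slack=1)
Line 2: ['glass'] (min_width=5, slack=8)
Line 3: ['television'] (min_width=10, slack=3)
Line 4: ['low', 'to', 'walk'] (min_width=11, slack=2)
Line 5: ['make', 'purple'] (min_width=11, slack=2)
Line 6: ['rainbow'] (min_width=7, slack=6)
Line 7: ['umbrella'] (min_width=8, slack=5)
Line 8: ['salty', 'who'] (min_width=9, slack=4)
Line 9: ['moon', 'sleepy'] (min_width=11, slack=2)
Line 10: ['system'] (min_width=6, slack=7)
Line 11: ['telescope'] (min_width=9, slack=4)
Line 12: ['chair', 'take'] (min_width=10, slack=3)
Line 13: ['cat', 'security'] (min_width=12, slack=1)
Line 14: ['ant', 'dirty'] (min_width=9, slack=4)
Line 15: ['segment', 'of', 'to'] (min_width=13, slack=0)
Line 16: ['chair', 'plane'] (min_width=11, slack=2)
Line 17: ['desert'] (min_width=6, slack=7)
Total lines: 17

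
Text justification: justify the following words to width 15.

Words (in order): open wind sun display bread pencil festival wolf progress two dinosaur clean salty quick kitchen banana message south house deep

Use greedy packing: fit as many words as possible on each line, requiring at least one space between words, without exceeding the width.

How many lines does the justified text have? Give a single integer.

Line 1: ['open', 'wind', 'sun'] (min_width=13, slack=2)
Line 2: ['display', 'bread'] (min_width=13, slack=2)
Line 3: ['pencil', 'festival'] (min_width=15, slack=0)
Line 4: ['wolf', 'progress'] (min_width=13, slack=2)
Line 5: ['two', 'dinosaur'] (min_width=12, slack=3)
Line 6: ['clean', 'salty'] (min_width=11, slack=4)
Line 7: ['quick', 'kitchen'] (min_width=13, slack=2)
Line 8: ['banana', 'message'] (min_width=14, slack=1)
Line 9: ['south', 'house'] (min_width=11, slack=4)
Line 10: ['deep'] (min_width=4, slack=11)
Total lines: 10

Answer: 10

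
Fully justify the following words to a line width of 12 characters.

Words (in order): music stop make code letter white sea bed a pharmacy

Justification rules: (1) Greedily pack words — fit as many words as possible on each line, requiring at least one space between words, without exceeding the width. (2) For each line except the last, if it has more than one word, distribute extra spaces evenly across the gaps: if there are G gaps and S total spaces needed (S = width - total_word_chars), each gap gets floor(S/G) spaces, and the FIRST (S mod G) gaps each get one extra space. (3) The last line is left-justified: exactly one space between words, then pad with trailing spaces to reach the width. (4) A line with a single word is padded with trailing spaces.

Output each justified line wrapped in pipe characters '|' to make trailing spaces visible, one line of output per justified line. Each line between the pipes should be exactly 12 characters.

Line 1: ['music', 'stop'] (min_width=10, slack=2)
Line 2: ['make', 'code'] (min_width=9, slack=3)
Line 3: ['letter', 'white'] (min_width=12, slack=0)
Line 4: ['sea', 'bed', 'a'] (min_width=9, slack=3)
Line 5: ['pharmacy'] (min_width=8, slack=4)

Answer: |music   stop|
|make    code|
|letter white|
|sea   bed  a|
|pharmacy    |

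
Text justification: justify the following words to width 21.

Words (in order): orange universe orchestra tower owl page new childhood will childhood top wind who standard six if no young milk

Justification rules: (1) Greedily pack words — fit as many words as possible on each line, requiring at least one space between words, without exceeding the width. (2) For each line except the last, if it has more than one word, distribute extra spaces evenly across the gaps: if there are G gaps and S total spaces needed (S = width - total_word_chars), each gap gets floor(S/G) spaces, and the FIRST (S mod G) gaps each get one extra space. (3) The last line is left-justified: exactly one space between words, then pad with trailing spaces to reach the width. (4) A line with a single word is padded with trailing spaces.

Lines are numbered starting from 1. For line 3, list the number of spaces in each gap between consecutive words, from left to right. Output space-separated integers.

Line 1: ['orange', 'universe'] (min_width=15, slack=6)
Line 2: ['orchestra', 'tower', 'owl'] (min_width=19, slack=2)
Line 3: ['page', 'new', 'childhood'] (min_width=18, slack=3)
Line 4: ['will', 'childhood', 'top'] (min_width=18, slack=3)
Line 5: ['wind', 'who', 'standard', 'six'] (min_width=21, slack=0)
Line 6: ['if', 'no', 'young', 'milk'] (min_width=16, slack=5)

Answer: 3 2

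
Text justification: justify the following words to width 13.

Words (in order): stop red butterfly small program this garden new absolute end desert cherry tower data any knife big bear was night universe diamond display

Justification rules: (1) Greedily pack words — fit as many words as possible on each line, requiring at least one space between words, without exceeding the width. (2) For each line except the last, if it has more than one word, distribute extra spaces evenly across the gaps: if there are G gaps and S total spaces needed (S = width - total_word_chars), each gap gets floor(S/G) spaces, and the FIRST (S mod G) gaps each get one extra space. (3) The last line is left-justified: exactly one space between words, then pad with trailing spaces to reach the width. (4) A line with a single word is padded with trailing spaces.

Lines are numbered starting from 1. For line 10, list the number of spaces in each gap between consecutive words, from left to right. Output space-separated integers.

Line 1: ['stop', 'red'] (min_width=8, slack=5)
Line 2: ['butterfly'] (min_width=9, slack=4)
Line 3: ['small', 'program'] (min_width=13, slack=0)
Line 4: ['this', 'garden'] (min_width=11, slack=2)
Line 5: ['new', 'absolute'] (min_width=12, slack=1)
Line 6: ['end', 'desert'] (min_width=10, slack=3)
Line 7: ['cherry', 'tower'] (min_width=12, slack=1)
Line 8: ['data', 'any'] (min_width=8, slack=5)
Line 9: ['knife', 'big'] (min_width=9, slack=4)
Line 10: ['bear', 'was'] (min_width=8, slack=5)
Line 11: ['night'] (min_width=5, slack=8)
Line 12: ['universe'] (min_width=8, slack=5)
Line 13: ['diamond'] (min_width=7, slack=6)
Line 14: ['display'] (min_width=7, slack=6)

Answer: 6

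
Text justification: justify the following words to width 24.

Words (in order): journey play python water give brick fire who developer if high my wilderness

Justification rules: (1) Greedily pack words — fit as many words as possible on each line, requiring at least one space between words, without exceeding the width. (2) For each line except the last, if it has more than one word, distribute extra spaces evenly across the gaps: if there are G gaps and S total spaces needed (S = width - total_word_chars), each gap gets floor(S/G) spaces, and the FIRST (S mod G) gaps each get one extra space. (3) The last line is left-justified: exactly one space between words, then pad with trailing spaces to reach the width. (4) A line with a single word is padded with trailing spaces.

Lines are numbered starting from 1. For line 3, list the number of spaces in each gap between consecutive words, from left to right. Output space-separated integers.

Answer: 1 1 1 1

Derivation:
Line 1: ['journey', 'play', 'python'] (min_width=19, slack=5)
Line 2: ['water', 'give', 'brick', 'fire'] (min_width=21, slack=3)
Line 3: ['who', 'developer', 'if', 'high', 'my'] (min_width=24, slack=0)
Line 4: ['wilderness'] (min_width=10, slack=14)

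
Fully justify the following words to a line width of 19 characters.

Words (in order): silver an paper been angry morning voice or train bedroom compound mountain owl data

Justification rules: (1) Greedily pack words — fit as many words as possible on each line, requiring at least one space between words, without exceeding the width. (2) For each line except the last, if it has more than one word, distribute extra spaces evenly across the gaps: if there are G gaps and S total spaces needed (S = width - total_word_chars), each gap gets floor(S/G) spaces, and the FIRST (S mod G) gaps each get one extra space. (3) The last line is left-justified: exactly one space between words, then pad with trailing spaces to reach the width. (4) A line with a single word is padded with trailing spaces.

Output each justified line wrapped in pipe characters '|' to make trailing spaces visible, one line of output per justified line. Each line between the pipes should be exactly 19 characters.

Answer: |silver   an   paper|
|been  angry morning|
|voice    or   train|
|bedroom    compound|
|mountain owl data  |

Derivation:
Line 1: ['silver', 'an', 'paper'] (min_width=15, slack=4)
Line 2: ['been', 'angry', 'morning'] (min_width=18, slack=1)
Line 3: ['voice', 'or', 'train'] (min_width=14, slack=5)
Line 4: ['bedroom', 'compound'] (min_width=16, slack=3)
Line 5: ['mountain', 'owl', 'data'] (min_width=17, slack=2)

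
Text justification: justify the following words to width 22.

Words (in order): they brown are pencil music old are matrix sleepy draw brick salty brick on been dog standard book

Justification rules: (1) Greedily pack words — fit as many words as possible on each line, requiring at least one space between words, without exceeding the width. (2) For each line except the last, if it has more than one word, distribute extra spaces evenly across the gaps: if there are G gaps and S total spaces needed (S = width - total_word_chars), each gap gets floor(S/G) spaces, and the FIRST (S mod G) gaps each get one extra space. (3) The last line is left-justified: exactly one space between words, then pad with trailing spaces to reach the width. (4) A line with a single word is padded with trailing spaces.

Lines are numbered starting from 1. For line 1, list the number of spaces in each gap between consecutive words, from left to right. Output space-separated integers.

Line 1: ['they', 'brown', 'are', 'pencil'] (min_width=21, slack=1)
Line 2: ['music', 'old', 'are', 'matrix'] (min_width=20, slack=2)
Line 3: ['sleepy', 'draw', 'brick'] (min_width=17, slack=5)
Line 4: ['salty', 'brick', 'on', 'been'] (min_width=19, slack=3)
Line 5: ['dog', 'standard', 'book'] (min_width=17, slack=5)

Answer: 2 1 1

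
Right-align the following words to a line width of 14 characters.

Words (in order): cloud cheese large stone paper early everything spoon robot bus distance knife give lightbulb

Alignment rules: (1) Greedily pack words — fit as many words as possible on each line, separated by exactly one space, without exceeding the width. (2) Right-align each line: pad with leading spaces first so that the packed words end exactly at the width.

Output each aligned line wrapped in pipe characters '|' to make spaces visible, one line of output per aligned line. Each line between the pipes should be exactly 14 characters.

Line 1: ['cloud', 'cheese'] (min_width=12, slack=2)
Line 2: ['large', 'stone'] (min_width=11, slack=3)
Line 3: ['paper', 'early'] (min_width=11, slack=3)
Line 4: ['everything'] (min_width=10, slack=4)
Line 5: ['spoon', 'robot'] (min_width=11, slack=3)
Line 6: ['bus', 'distance'] (min_width=12, slack=2)
Line 7: ['knife', 'give'] (min_width=10, slack=4)
Line 8: ['lightbulb'] (min_width=9, slack=5)

Answer: |  cloud cheese|
|   large stone|
|   paper early|
|    everything|
|   spoon robot|
|  bus distance|
|    knife give|
|     lightbulb|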